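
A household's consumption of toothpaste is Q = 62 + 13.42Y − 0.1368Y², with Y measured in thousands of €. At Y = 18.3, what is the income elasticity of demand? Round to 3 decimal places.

0.588

At Y = 18.3: Q = 261.7730.
dQ/dY = 13.42 − 0.2736Y = 8.41312.
η = (dQ/dY)·(Y/Q) = 8.41312 × (18.3/261.7730) = 0.588.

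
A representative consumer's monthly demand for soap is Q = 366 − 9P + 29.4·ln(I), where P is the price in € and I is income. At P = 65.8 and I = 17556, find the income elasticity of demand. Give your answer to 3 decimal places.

At P = 65.8, I = 17556: Q = 61.131.
Holding P constant, ∂Q/∂I = 29.4/I = 0.00167464.
η_I = (∂Q/∂I)·(I/Q) = 0.00167464 × (17556/61.131) = 0.481.

0.481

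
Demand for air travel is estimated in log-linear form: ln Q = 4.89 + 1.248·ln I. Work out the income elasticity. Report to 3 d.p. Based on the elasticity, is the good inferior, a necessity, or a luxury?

In a log-linear demand, the coefficient on ln I is the income elasticity.
So η = 1.248.
η > 1 ⇒ luxury.

1.248 (luxury)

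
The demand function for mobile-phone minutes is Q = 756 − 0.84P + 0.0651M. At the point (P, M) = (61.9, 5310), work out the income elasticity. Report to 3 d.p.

At P = 61.9, M = 5310: Q = 1049.685.
Holding P constant, ∂Q/∂M = 0.0651.
η_M = (∂Q/∂M)·(M/Q) = 0.0651 × (5310/1049.685) = 0.329.

0.329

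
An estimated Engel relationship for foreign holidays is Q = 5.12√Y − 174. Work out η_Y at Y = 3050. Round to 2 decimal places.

At Y = 3050: Q = 108.761.
dQ/dY = 5.12/(2√Y) = 0.0463543 at this income.
η = (dQ/dY)·(Y/Q) = 0.0463543 × (3050/108.761) = 1.30.

1.30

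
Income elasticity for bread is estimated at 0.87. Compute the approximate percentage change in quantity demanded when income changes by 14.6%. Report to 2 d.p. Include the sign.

%ΔQ ≈ η × %ΔI = 0.87 × 14.6% = 12.70%.

12.70%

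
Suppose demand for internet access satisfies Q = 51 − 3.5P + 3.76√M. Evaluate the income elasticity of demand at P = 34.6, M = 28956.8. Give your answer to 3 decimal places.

At P = 34.6, M = 28956.8: Q = 569.728.
Holding P constant, ∂Q/∂M = 3.76/(2√M) = 0.011048.
η_M = (∂Q/∂M)·(M/Q) = 0.011048 × (28956.8/569.728) = 0.562.

0.562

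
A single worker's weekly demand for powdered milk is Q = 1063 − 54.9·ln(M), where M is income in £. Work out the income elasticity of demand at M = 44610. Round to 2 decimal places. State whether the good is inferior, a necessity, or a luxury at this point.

At M = 44610: Q = 475.256.
dQ/dM = -54.9/M = -0.00123067 at this income.
η = (dQ/dM)·(M/Q) = -0.00123067 × (44610/475.256) = -0.12.
Since η < 0, the good is an inferior good.

-0.12 (inferior good)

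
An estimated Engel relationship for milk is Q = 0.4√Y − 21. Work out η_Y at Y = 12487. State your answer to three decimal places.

At Y = 12487: Q = 23.698.
dQ/dY = 0.4/(2√Y) = 0.00178979 at this income.
η = (dQ/dY)·(Y/Q) = 0.00178979 × (12487/23.698) = 0.943.

0.943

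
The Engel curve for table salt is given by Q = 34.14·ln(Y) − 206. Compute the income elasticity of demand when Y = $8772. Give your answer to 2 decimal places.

At Y = 8772: Q = 103.968.
dQ/dY = 34.14/Y = 0.00389193 at this income.
η = (dQ/dY)·(Y/Q) = 0.00389193 × (8772/103.968) = 0.33.

0.33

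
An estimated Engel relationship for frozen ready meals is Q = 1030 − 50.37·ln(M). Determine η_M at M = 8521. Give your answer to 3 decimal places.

-0.088

At M = 8521: Q = 574.137.
dQ/dM = -50.37/M = -0.00591128 at this income.
η = (dQ/dM)·(M/Q) = -0.00591128 × (8521/574.137) = -0.088.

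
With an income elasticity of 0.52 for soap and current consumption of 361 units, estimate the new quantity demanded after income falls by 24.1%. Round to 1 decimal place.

315.8

%ΔQ ≈ η × %ΔI = 0.52 × (-24.1%) = -12.532%.
New Q ≈ 361 × (1 − 0.12532) = 315.8.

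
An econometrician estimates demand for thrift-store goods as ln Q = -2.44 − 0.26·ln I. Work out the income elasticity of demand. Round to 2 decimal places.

-0.26

In a log-linear demand, the coefficient on ln I is the income elasticity.
So η = -0.26.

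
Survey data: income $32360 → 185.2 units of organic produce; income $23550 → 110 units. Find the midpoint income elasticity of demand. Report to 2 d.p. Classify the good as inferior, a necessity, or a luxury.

ΔQ = 110 − 185.2 = -75.2; midpoint Q̄ = (185.2 + 110)/2 = 147.6.
ΔI = 23550 − 32360 = -8810; midpoint Ī = (32360 + 23550)/2 = 27955.
η = (ΔQ/Q̄) ÷ (ΔI/Ī) = (-75.2/147.6) ÷ (-8810/27955) = 1.62.
η > 1 ⇒ luxury.

1.62 (luxury)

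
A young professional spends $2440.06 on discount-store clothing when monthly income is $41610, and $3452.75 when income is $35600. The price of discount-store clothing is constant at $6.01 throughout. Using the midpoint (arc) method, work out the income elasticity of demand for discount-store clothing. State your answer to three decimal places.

With a constant price, Q₁ = 2440.06/6.01 = 406.000 and Q₂ = 3452.75/6.01 = 574.501 (equivalently, work directly with expenditure since P cancels).
Midpoint %ΔQ = (3452.75 − 2440.06)/2946.41 = 0.34370; midpoint %ΔI = (35600 − 41610)/38605 = -0.15568.
η = 0.34370 / -0.15568 = -2.208.

-2.208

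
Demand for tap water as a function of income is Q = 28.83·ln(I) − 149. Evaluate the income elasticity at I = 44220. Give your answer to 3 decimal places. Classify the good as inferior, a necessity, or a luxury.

At I = 44220: Q = 159.393.
dQ/dI = 28.83/I = 0.000651967 at this income.
η = (dQ/dI)·(I/Q) = 0.000651967 × (44220/159.393) = 0.181.
Since 0 < η < 1, the good is a necessity.

0.181 (necessity)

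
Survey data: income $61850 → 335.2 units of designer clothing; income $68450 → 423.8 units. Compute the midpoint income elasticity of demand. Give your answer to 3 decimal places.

2.305

ΔQ = 423.8 − 335.2 = 88.6; midpoint Q̄ = (335.2 + 423.8)/2 = 379.5.
ΔI = 68450 − 61850 = 6600; midpoint Ī = (61850 + 68450)/2 = 65150.
η = (ΔQ/Q̄) ÷ (ΔI/Ī) = (88.6/379.5) ÷ (6600/65150) = 2.305.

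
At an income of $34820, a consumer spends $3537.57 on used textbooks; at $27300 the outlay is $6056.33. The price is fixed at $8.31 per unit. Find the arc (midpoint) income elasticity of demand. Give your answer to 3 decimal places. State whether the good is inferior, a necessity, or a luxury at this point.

With a constant price, Q₁ = 3537.57/8.31 = 425.700 and Q₂ = 6056.33/8.31 = 728.800 (equivalently, work directly with expenditure since P cancels).
Midpoint %ΔQ = (6056.33 − 3537.57)/4796.95 = 0.52508; midpoint %ΔI = (27300 − 34820)/31060 = -0.24211.
η = 0.52508 / -0.24211 = -2.169.
η < 0 ⇒ inferior good.

-2.169 (inferior good)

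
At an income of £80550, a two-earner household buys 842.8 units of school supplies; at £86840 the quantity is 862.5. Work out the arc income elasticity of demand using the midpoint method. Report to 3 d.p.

0.307

ΔQ = 862.5 − 842.8 = 19.7; midpoint Q̄ = (842.8 + 862.5)/2 = 852.65.
ΔI = 86840 − 80550 = 6290; midpoint Ī = (80550 + 86840)/2 = 83695.
η = (ΔQ/Q̄) ÷ (ΔI/Ī) = (19.7/852.65) ÷ (6290/83695) = 0.307.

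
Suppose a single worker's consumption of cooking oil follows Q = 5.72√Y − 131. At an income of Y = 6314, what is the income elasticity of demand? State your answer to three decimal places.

0.702

At Y = 6314: Q = 323.515.
dQ/dY = 5.72/(2√Y) = 0.0359926 at this income.
η = (dQ/dY)·(Y/Q) = 0.0359926 × (6314/323.515) = 0.702.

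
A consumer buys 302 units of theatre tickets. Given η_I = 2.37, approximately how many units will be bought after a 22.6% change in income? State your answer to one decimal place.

463.8

%ΔQ ≈ η × %ΔI = 2.37 × 22.6% = 53.562%.
New Q ≈ 302 × (1 + 0.53562) = 463.8.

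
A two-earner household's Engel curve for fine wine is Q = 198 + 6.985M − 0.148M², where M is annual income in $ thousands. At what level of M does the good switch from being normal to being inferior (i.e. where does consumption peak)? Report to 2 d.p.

dQ/dM = 6.985 − 0.296M.
The good is inferior where dQ/dM < 0. Setting dQ/dM = 0 gives M = 6.985 / 0.296 = 23.60.

23.60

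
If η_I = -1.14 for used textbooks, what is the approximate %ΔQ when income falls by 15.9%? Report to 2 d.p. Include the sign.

18.13%

%ΔQ ≈ η × %ΔI = -1.14 × (-15.9%) = 18.13%.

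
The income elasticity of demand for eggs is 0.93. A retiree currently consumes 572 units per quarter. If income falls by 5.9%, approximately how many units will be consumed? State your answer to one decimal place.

540.6

%ΔQ ≈ η × %ΔI = 0.93 × (-5.9%) = -5.487%.
New Q ≈ 572 × (1 − 0.05487) = 540.6.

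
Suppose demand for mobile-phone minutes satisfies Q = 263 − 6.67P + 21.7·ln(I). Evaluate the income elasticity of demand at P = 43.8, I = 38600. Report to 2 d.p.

0.11

At P = 43.8, I = 38600: Q = 200.028.
Holding P constant, ∂Q/∂I = 21.7/I = 0.000562176.
η_I = (∂Q/∂I)·(I/Q) = 0.000562176 × (38600/200.028) = 0.11.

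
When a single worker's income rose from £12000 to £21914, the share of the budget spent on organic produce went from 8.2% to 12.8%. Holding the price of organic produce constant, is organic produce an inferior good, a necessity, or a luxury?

luxury

The budget share rises as income rises, so η > 1.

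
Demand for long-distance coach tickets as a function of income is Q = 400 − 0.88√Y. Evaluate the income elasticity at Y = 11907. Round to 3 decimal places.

At Y = 11907: Q = 303.975.
dQ/dY = -0.88/(2√Y) = -0.00403229 at this income.
η = (dQ/dY)·(Y/Q) = -0.00403229 × (11907/303.975) = -0.158.

-0.158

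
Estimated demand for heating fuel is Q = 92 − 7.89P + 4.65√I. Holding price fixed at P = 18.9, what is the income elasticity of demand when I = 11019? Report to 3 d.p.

0.566

At P = 18.9, I = 11019: Q = 430.996.
Holding P constant, ∂Q/∂I = 4.65/(2√I) = 0.0221489.
η_I = (∂Q/∂I)·(I/Q) = 0.0221489 × (11019/430.996) = 0.566.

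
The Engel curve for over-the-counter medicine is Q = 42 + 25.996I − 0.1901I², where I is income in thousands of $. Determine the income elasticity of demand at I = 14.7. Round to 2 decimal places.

0.78

At I = 14.7: Q = 383.0625.
dQ/dI = 25.996 − 0.3802I = 20.40706.
η = (dQ/dI)·(I/Q) = 20.40706 × (14.7/383.0625) = 0.78.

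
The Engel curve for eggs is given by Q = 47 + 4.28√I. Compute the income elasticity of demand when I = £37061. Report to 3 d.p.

At I = 37061: Q = 870.953.
dQ/dI = 4.28/(2√I) = 0.0111162 at this income.
η = (dQ/dI)·(I/Q) = 0.0111162 × (37061/870.953) = 0.473.

0.473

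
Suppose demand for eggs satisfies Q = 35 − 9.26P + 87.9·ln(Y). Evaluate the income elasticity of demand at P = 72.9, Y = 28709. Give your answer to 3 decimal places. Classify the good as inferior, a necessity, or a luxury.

At P = 72.9, Y = 28709: Q = 262.237.
Holding P constant, ∂Q/∂Y = 87.9/Y = 0.00306176.
η_Y = (∂Q/∂Y)·(Y/Q) = 0.00306176 × (28709/262.237) = 0.335.
Since 0 < η < 1, this is a necessity.

0.335 (necessity)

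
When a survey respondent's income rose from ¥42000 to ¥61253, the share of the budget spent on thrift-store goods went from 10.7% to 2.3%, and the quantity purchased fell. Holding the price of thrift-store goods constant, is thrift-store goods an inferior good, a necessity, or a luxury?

inferior good

Quantity demanded falls as income rises, so η < 0.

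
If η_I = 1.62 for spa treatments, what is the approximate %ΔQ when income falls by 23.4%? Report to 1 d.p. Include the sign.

-37.9%

%ΔQ ≈ η × %ΔI = 1.62 × (-23.4%) = -37.9%.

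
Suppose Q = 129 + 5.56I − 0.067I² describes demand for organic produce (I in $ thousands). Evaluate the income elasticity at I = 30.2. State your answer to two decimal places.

At I = 30.2: Q = 235.8053.
dQ/dI = 5.56 − 0.134I = 1.51320.
η = (dQ/dI)·(I/Q) = 1.51320 × (30.2/235.8053) = 0.19.

0.19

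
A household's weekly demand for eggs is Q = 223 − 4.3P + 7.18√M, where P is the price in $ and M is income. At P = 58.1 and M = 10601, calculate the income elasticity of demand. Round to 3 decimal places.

At P = 58.1, M = 10601: Q = 712.431.
Holding P constant, ∂Q/∂M = 7.18/(2√M) = 0.0348675.
η_M = (∂Q/∂M)·(M/Q) = 0.0348675 × (10601/712.431) = 0.519.

0.519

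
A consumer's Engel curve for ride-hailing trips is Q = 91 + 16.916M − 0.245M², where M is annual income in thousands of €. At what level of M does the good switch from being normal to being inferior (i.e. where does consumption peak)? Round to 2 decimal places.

34.52

dQ/dM = 16.916 − 0.49M.
The good is inferior where dQ/dM < 0. Setting dQ/dM = 0 gives M = 16.916 / 0.49 = 34.52.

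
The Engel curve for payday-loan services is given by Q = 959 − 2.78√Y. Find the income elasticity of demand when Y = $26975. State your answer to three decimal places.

At Y = 26975: Q = 502.411.
dQ/dY = -2.78/(2√Y) = -0.00846319 at this income.
η = (dQ/dY)·(Y/Q) = -0.00846319 × (26975/502.411) = -0.454.

-0.454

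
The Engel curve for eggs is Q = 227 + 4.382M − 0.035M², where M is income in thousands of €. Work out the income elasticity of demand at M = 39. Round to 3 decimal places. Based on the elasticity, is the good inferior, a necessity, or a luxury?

At M = 39: Q = 344.6630.
dQ/dM = 4.382 − 0.07M = 1.65200.
η = (dQ/dM)·(M/Q) = 1.65200 × (39/344.6630) = 0.187.
0 < η < 1 ⇒ necessity.

0.187 (necessity)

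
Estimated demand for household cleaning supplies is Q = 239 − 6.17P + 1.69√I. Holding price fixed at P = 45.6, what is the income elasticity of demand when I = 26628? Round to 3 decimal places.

At P = 45.6, I = 26628: Q = 233.424.
Holding P constant, ∂Q/∂I = 1.69/(2√I) = 0.0051783.
η_I = (∂Q/∂I)·(I/Q) = 0.0051783 × (26628/233.424) = 0.591.

0.591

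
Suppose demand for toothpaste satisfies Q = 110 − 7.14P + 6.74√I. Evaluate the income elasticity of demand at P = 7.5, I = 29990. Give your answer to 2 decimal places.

0.48

At P = 7.5, I = 29990: Q = 1223.658.
Holding P constant, ∂Q/∂I = 6.74/(2√I) = 0.0194599.
η_I = (∂Q/∂I)·(I/Q) = 0.0194599 × (29990/1223.658) = 0.48.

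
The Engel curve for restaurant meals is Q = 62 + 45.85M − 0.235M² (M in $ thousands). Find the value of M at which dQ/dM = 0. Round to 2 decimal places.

97.55

dQ/dM = 45.85 − 0.47M.
The good is inferior where dQ/dM < 0. Setting dQ/dM = 0 gives M = 45.85 / 0.47 = 97.55.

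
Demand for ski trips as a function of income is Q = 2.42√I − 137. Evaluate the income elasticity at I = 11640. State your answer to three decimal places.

At I = 11640: Q = 124.091.
dQ/dI = 2.42/(2√I) = 0.0112152 at this income.
η = (dQ/dI)·(I/Q) = 0.0112152 × (11640/124.091) = 1.052.

1.052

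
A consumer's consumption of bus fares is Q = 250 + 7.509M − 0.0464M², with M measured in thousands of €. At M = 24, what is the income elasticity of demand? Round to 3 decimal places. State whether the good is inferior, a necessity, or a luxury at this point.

0.314 (necessity)

At M = 24: Q = 403.4896.
dQ/dM = 7.509 − 0.0928M = 5.28180.
η = (dQ/dM)·(M/Q) = 5.28180 × (24/403.4896) = 0.314.
0 < η < 1 ⇒ necessity.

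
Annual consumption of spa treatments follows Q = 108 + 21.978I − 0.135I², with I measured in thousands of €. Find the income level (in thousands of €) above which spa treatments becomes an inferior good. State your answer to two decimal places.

dQ/dI = 21.978 − 0.27I.
The good is inferior where dQ/dI < 0. Setting dQ/dI = 0 gives I = 21.978 / 0.27 = 81.40.

81.40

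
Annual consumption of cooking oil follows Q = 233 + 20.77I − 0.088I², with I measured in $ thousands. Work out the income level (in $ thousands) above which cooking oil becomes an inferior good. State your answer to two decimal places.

dQ/dI = 20.77 − 0.176I.
The good is inferior where dQ/dI < 0. Setting dQ/dI = 0 gives I = 20.77 / 0.176 = 118.01.

118.01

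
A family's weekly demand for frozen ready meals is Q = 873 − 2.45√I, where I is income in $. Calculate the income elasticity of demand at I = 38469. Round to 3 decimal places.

-0.612

At I = 38469: Q = 392.469.
dQ/dI = -2.45/(2√I) = -0.00624569 at this income.
η = (dQ/dI)·(I/Q) = -0.00624569 × (38469/392.469) = -0.612.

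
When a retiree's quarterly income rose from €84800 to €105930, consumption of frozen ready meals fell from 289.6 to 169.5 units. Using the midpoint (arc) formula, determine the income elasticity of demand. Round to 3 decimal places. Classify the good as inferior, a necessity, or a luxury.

-2.361 (inferior good)

ΔQ = 169.5 − 289.6 = -120.1; midpoint Q̄ = (289.6 + 169.5)/2 = 229.55.
ΔI = 105930 − 84800 = 21130; midpoint Ī = (84800 + 105930)/2 = 95365.
η = (ΔQ/Q̄) ÷ (ΔI/Ī) = (-120.1/229.55) ÷ (21130/95365) = -2.361.
η < 0 ⇒ inferior good.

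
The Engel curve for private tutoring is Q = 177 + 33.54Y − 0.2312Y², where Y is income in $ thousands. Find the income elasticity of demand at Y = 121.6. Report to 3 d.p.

-3.297

At Y = 121.6: Q = 836.8113.
dQ/dY = 33.54 − 0.4624Y = -22.68784.
η = (dQ/dY)·(Y/Q) = -22.68784 × (121.6/836.8113) = -3.297.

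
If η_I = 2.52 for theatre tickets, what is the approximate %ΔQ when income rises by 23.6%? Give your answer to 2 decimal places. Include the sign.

%ΔQ ≈ η × %ΔI = 2.52 × 23.6% = 59.47%.

59.47%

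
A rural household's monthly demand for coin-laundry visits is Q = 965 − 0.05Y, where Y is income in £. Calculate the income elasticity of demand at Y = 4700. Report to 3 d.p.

At Y = 4700: Q = 730.000.
dQ/dY = −0.05.
η = (dQ/dY)·(Y/Q) = -0.05 × (4700/730.000) = -0.322.

-0.322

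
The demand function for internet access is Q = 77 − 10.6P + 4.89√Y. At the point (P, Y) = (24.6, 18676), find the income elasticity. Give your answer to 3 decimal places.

At P = 24.6, Y = 18676: Q = 484.508.
Holding P constant, ∂Q/∂Y = 4.89/(2√Y) = 0.0178911.
η_Y = (∂Q/∂Y)·(Y/Q) = 0.0178911 × (18676/484.508) = 0.690.

0.690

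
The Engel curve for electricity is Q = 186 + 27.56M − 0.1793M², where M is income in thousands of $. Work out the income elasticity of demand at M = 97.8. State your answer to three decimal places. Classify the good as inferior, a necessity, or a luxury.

-0.630 (inferior good)

At M = 97.8: Q = 1166.3922.
dQ/dM = 27.56 − 0.3586M = -7.51108.
η = (dQ/dM)·(M/Q) = -7.51108 × (97.8/1166.3922) = -0.630.
η < 0 ⇒ inferior good.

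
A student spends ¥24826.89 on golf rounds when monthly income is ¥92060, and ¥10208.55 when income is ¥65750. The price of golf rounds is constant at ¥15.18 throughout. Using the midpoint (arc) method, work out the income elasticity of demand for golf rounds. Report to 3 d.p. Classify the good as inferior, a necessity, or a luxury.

2.503 (luxury)

With a constant price, Q₁ = 24826.89/15.18 = 1635.500 and Q₂ = 10208.55/15.18 = 672.500 (equivalently, work directly with expenditure since P cancels).
Midpoint %ΔQ = (10208.55 − 24826.89)/17517.72 = -0.83449; midpoint %ΔI = (65750 − 92060)/78905 = -0.33344.
η = -0.83449 / -0.33344 = 2.503.
η > 1 ⇒ luxury.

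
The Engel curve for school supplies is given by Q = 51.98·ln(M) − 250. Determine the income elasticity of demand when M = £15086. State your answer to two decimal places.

At M = 15086: Q = 250.127.
dQ/dM = 51.98/M = 0.00344558 at this income.
η = (dQ/dM)·(M/Q) = 0.00344558 × (15086/250.127) = 0.21.

0.21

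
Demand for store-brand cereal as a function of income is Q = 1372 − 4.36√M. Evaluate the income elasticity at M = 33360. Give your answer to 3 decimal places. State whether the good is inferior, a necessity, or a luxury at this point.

-0.692 (inferior good)

At M = 33360: Q = 575.658.
dQ/dM = -4.36/(2√M) = -0.0119356 at this income.
η = (dQ/dM)·(M/Q) = -0.0119356 × (33360/575.658) = -0.692.
Since η < 0, the good is an inferior good.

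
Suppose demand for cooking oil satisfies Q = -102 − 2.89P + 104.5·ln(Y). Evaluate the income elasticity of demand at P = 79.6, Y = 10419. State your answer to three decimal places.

0.165

At P = 79.6, Y = 10419: Q = 634.726.
Holding P constant, ∂Q/∂Y = 104.5/Y = 0.0100298.
η_Y = (∂Q/∂Y)·(Y/Q) = 0.0100298 × (10419/634.726) = 0.165.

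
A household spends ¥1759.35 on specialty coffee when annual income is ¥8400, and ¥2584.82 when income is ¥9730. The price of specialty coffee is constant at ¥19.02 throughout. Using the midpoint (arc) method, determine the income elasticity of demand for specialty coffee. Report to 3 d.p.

With a constant price, Q₁ = 1759.35/19.02 = 92.500 and Q₂ = 2584.82/19.02 = 135.900 (equivalently, work directly with expenditure since P cancels).
Midpoint %ΔQ = (2584.82 − 1759.35)/2172.09 = 0.38004; midpoint %ΔI = (9730 − 8400)/9065 = 0.14672.
η = 0.38004 / 0.14672 = 2.590.

2.590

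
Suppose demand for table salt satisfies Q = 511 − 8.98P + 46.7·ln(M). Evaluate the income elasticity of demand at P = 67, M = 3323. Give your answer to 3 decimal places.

0.162

At P = 67, M = 3323: Q = 288.013.
Holding P constant, ∂Q/∂M = 46.7/M = 0.0140536.
η_M = (∂Q/∂M)·(M/Q) = 0.0140536 × (3323/288.013) = 0.162.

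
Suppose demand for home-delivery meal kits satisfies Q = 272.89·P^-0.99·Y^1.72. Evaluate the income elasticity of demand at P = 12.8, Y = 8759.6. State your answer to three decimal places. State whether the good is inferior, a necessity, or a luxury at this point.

1.720 (luxury)

For a multiplicative demand Q = A·P^α·Y^β, the income elasticity is β everywhere.
Here β = 1.72, so η = 1.720.
Since η > 1, this is a luxury.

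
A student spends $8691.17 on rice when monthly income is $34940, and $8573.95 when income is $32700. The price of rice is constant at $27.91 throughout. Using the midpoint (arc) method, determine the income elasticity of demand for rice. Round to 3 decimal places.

With a constant price, Q₁ = 8691.17/27.91 = 311.400 and Q₂ = 8573.95/27.91 = 307.200 (equivalently, work directly with expenditure since P cancels).
Midpoint %ΔQ = (8573.95 − 8691.17)/8632.56 = -0.01358; midpoint %ΔI = (32700 − 34940)/33820 = -0.06623.
η = -0.01358 / -0.06623 = 0.205.

0.205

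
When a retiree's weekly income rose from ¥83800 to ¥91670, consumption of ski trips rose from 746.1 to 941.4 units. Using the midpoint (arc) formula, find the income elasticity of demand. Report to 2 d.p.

ΔQ = 941.4 − 746.1 = 195.3; midpoint Q̄ = (746.1 + 941.4)/2 = 843.75.
ΔI = 91670 − 83800 = 7870; midpoint Ī = (83800 + 91670)/2 = 87735.
η = (ΔQ/Q̄) ÷ (ΔI/Ī) = (195.3/843.75) ÷ (7870/87735) = 2.58.

2.58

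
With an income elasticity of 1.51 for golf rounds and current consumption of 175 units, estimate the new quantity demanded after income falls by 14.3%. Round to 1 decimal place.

%ΔQ ≈ η × %ΔI = 1.51 × (-14.3%) = -21.593%.
New Q ≈ 175 × (1 − 0.21593) = 137.2.

137.2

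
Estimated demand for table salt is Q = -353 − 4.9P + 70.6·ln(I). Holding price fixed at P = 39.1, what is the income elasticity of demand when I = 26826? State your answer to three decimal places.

At P = 39.1, I = 26826: Q = 175.327.
Holding P constant, ∂Q/∂I = 70.6/I = 0.00263178.
η_I = (∂Q/∂I)·(I/Q) = 0.00263178 × (26826/175.327) = 0.403.

0.403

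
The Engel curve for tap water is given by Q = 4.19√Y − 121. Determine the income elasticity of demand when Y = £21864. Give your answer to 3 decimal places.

At Y = 21864: Q = 498.554.
dQ/dY = 4.19/(2√Y) = 0.0141683 at this income.
η = (dQ/dY)·(Y/Q) = 0.0141683 × (21864/498.554) = 0.621.

0.621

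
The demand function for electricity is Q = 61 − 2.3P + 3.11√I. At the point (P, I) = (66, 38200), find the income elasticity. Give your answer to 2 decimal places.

0.59

At P = 66, I = 38200: Q = 517.044.
Holding P constant, ∂Q/∂I = 3.11/(2√I) = 0.00795607.
η_I = (∂Q/∂I)·(I/Q) = 0.00795607 × (38200/517.044) = 0.59.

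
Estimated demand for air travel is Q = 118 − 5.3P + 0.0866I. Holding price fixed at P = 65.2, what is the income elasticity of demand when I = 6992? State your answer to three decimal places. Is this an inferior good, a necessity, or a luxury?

1.602 (luxury)

At P = 65.2, I = 6992: Q = 377.947.
Holding P constant, ∂Q/∂I = 0.0866.
η_I = (∂Q/∂I)·(I/Q) = 0.0866 × (6992/377.947) = 1.602.
Since η > 1, this is a luxury.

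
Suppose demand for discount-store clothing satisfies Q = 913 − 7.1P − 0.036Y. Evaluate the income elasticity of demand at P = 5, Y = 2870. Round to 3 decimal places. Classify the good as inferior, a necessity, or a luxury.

-0.133 (inferior good)

At P = 5, Y = 2870: Q = 774.180.
Holding P constant, ∂Q/∂Y = −0.036.
η_Y = (∂Q/∂Y)·(Y/Q) = -0.036 × (2870/774.180) = -0.133.
Since η < 0, this is an inferior good.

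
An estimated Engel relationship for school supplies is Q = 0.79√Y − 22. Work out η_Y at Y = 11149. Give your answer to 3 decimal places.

At Y = 11149: Q = 61.415.
dQ/dY = 0.79/(2√Y) = 0.00374093 at this income.
η = (dQ/dY)·(Y/Q) = 0.00374093 × (11149/61.415) = 0.679.

0.679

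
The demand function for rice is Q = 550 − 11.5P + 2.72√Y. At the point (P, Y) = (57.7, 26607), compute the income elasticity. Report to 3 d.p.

At P = 57.7, Y = 26607: Q = 330.127.
Holding P constant, ∂Q/∂Y = 2.72/(2√Y) = 0.0083376.
η_Y = (∂Q/∂Y)·(Y/Q) = 0.0083376 × (26607/330.127) = 0.672.

0.672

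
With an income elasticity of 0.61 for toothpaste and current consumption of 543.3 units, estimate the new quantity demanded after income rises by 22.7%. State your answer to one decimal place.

%ΔQ ≈ η × %ΔI = 0.61 × 22.7% = 13.847%.
New Q ≈ 543.3 × (1 + 0.13847) = 618.5.

618.5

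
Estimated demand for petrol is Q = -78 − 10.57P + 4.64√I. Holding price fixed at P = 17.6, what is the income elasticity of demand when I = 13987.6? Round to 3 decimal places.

At P = 17.6, I = 13987.6: Q = 284.737.
Holding P constant, ∂Q/∂I = 4.64/(2√I) = 0.0196163.
η_I = (∂Q/∂I)·(I/Q) = 0.0196163 × (13987.6/284.737) = 0.964.

0.964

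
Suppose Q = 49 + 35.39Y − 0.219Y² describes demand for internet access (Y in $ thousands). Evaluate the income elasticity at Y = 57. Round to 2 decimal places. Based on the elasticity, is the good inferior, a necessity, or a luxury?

0.44 (necessity)

At Y = 57: Q = 1354.6990.
dQ/dY = 35.39 − 0.438Y = 10.42400.
η = (dQ/dY)·(Y/Q) = 10.42400 × (57/1354.6990) = 0.44.
0 < η < 1 ⇒ necessity.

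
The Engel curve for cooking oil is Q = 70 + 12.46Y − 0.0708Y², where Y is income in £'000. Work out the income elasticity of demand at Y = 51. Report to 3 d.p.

0.512

At Y = 51: Q = 521.3092.
dQ/dY = 12.46 − 0.1416Y = 5.23840.
η = (dQ/dY)·(Y/Q) = 5.23840 × (51/521.3092) = 0.512.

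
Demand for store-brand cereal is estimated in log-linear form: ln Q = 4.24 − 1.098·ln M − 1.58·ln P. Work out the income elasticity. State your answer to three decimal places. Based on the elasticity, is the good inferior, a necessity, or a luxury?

-1.098 (inferior good)

In a log-linear demand, the coefficient on ln M is the income elasticity.
So η = -1.098.
η < 0 ⇒ inferior good.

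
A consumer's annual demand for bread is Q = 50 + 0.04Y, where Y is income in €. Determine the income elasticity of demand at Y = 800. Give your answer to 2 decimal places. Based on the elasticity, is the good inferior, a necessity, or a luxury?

At Y = 800: Q = 82.000.
dQ/dY = 0.04.
η = (dQ/dY)·(Y/Q) = 0.04 × (800/82.000) = 0.39.
Since 0 < η < 1, the good is a necessity.

0.39 (necessity)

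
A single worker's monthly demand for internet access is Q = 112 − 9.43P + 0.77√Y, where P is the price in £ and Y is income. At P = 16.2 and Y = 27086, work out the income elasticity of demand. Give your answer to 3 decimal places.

0.737

At P = 16.2, Y = 27086: Q = 85.959.
Holding P constant, ∂Q/∂Y = 0.77/(2√Y) = 0.00233931.
η_Y = (∂Q/∂Y)·(Y/Q) = 0.00233931 × (27086/85.959) = 0.737.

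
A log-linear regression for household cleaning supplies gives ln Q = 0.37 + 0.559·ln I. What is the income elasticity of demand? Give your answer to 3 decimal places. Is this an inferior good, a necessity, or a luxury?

0.559 (necessity)

In a log-linear demand, the coefficient on ln I is the income elasticity.
So η = 0.559.
0 < η < 1 ⇒ necessity.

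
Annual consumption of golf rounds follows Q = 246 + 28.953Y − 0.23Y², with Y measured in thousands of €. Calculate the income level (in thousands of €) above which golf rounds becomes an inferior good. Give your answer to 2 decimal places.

dQ/dY = 28.953 − 0.46Y.
The good is inferior where dQ/dY < 0. Setting dQ/dY = 0 gives Y = 28.953 / 0.46 = 62.94.

62.94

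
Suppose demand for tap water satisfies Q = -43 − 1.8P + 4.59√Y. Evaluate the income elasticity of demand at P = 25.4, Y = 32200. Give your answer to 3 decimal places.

At P = 25.4, Y = 32200: Q = 734.926.
Holding P constant, ∂Q/∂Y = 4.59/(2√Y) = 0.0127895.
η_Y = (∂Q/∂Y)·(Y/Q) = 0.0127895 × (32200/734.926) = 0.560.

0.560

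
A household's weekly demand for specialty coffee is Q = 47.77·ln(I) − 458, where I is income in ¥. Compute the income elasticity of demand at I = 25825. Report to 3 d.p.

At I = 25825: Q = 27.300.
dQ/dI = 47.77/I = 0.00184976 at this income.
η = (dQ/dI)·(I/Q) = 0.00184976 × (25825/27.300) = 1.750.

1.750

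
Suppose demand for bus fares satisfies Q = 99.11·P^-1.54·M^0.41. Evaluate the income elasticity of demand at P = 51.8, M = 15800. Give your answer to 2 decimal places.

0.41

For a multiplicative demand Q = A·P^α·M^β, the income elasticity is β everywhere.
Here β = 0.41, so η = 0.41.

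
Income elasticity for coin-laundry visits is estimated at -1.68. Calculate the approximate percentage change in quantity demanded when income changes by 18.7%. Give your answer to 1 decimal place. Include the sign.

%ΔQ ≈ η × %ΔI = -1.68 × 18.7% = -31.4%.

-31.4%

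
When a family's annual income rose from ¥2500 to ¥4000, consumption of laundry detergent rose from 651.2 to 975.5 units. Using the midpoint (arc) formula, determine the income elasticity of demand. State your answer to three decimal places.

ΔQ = 975.5 − 651.2 = 324.3; midpoint Q̄ = (651.2 + 975.5)/2 = 813.35.
ΔI = 4000 − 2500 = 1500; midpoint Ī = (2500 + 4000)/2 = 3250.
η = (ΔQ/Q̄) ÷ (ΔI/Ī) = (324.3/813.35) ÷ (1500/3250) = 0.864.

0.864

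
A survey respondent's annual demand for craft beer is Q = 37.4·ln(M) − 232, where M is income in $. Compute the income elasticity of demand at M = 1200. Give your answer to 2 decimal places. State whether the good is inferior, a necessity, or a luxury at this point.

At M = 1200: Q = 33.169.
dQ/dM = 37.4/M = 0.0311667 at this income.
η = (dQ/dM)·(M/Q) = 0.0311667 × (1200/33.169) = 1.13.
Since η > 1, the good is a luxury.

1.13 (luxury)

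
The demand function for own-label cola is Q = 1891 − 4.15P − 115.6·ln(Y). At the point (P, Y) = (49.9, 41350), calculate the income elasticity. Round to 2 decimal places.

-0.25

At P = 49.9, Y = 41350: Q = 455.107.
Holding P constant, ∂Q/∂Y = -115.6/Y = -0.00279565.
η_Y = (∂Q/∂Y)·(Y/Q) = -0.00279565 × (41350/455.107) = -0.25.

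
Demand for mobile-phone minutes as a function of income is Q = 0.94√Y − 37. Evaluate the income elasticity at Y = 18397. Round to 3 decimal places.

At Y = 18397: Q = 90.497.
dQ/dY = 0.94/(2√Y) = 0.00346517 at this income.
η = (dQ/dY)·(Y/Q) = 0.00346517 × (18397/90.497) = 0.704.

0.704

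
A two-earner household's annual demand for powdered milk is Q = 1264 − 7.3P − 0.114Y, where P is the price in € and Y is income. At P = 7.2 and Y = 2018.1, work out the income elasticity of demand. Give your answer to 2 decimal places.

At P = 7.2, Y = 2018.1: Q = 981.377.
Holding P constant, ∂Q/∂Y = −0.114.
η_Y = (∂Q/∂Y)·(Y/Q) = -0.114 × (2018.1/981.377) = -0.23.

-0.23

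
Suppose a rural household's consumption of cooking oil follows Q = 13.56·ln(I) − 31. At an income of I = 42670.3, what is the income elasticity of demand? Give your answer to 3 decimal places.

0.119

At I = 42670.3: Q = 113.567.
dQ/dI = 13.56/I = 0.000317785 at this income.
η = (dQ/dI)·(I/Q) = 0.000317785 × (42670.3/113.567) = 0.119.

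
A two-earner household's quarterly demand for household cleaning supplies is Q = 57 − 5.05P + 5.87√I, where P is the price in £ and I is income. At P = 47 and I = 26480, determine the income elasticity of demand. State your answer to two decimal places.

At P = 47, I = 26480: Q = 774.856.
Holding P constant, ∂Q/∂I = 5.87/(2√I) = 0.0180364.
η_I = (∂Q/∂I)·(I/Q) = 0.0180364 × (26480/774.856) = 0.62.

0.62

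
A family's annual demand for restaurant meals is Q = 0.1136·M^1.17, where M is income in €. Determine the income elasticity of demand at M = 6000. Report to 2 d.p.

For Q = A·M^β the income elasticity is constant and equal to β.
Here β = 1.17, so η = 1.17.

1.17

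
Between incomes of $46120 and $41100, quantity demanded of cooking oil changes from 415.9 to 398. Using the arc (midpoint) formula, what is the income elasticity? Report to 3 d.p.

0.382

ΔQ = 398 − 415.9 = -17.9; midpoint Q̄ = (415.9 + 398)/2 = 406.95.
ΔI = 41100 − 46120 = -5020; midpoint Ī = (46120 + 41100)/2 = 43610.
η = (ΔQ/Q̄) ÷ (ΔI/Ī) = (-17.9/406.95) ÷ (-5020/43610) = 0.382.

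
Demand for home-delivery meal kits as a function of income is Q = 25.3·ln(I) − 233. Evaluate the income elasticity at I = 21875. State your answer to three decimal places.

At I = 21875: Q = 19.825.
dQ/dI = 25.3/I = 0.00115657 at this income.
η = (dQ/dI)·(I/Q) = 0.00115657 × (21875/19.825) = 1.276.

1.276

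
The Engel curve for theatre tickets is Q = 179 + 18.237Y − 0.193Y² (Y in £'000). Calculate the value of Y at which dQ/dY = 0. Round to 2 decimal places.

dQ/dY = 18.237 − 0.386Y.
The good is inferior where dQ/dY < 0. Setting dQ/dY = 0 gives Y = 18.237 / 0.386 = 47.25.

47.25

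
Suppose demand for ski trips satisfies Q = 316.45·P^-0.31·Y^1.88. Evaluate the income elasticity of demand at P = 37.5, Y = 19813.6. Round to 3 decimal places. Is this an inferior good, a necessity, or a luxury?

For a multiplicative demand Q = A·P^α·Y^β, the income elasticity is β everywhere.
Here β = 1.88, so η = 1.880.
Since η > 1, this is a luxury.

1.880 (luxury)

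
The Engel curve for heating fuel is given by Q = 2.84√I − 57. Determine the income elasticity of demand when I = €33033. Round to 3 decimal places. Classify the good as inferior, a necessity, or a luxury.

At I = 33033: Q = 459.170.
dQ/dI = 2.84/(2√I) = 0.00781294 at this income.
η = (dQ/dI)·(I/Q) = 0.00781294 × (33033/459.170) = 0.562.
Since 0 < η < 1, the good is a necessity.

0.562 (necessity)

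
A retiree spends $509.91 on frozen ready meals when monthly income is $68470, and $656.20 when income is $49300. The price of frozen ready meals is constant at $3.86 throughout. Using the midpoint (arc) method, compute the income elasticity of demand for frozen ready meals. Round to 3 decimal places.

With a constant price, Q₁ = 509.91/3.86 = 132.101 and Q₂ = 656.20/3.86 = 170.000 (equivalently, work directly with expenditure since P cancels).
Midpoint %ΔQ = (656.20 − 509.91)/583.06 = 0.25090; midpoint %ΔI = (49300 − 68470)/58885 = -0.32555.
η = 0.25090 / -0.32555 = -0.771.

-0.771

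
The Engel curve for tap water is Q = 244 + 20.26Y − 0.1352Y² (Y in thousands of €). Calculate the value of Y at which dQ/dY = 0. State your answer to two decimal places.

dQ/dY = 20.26 − 0.2704Y.
The good is inferior where dQ/dY < 0. Setting dQ/dY = 0 gives Y = 20.26 / 0.2704 = 74.93.

74.93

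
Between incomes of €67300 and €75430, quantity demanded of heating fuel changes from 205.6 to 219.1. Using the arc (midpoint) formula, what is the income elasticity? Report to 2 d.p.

0.56

ΔQ = 219.1 − 205.6 = 13.5; midpoint Q̄ = (205.6 + 219.1)/2 = 212.35.
ΔI = 75430 − 67300 = 8130; midpoint Ī = (67300 + 75430)/2 = 71365.
η = (ΔQ/Q̄) ÷ (ΔI/Ī) = (13.5/212.35) ÷ (8130/71365) = 0.56.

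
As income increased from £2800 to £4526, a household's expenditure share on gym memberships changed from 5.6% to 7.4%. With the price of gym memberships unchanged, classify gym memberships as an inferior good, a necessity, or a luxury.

The budget share rises as income rises, so η > 1.

luxury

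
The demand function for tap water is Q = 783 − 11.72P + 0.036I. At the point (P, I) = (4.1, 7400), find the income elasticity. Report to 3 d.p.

0.266

At P = 4.1, I = 7400: Q = 1001.348.
Holding P constant, ∂Q/∂I = 0.036.
η_I = (∂Q/∂I)·(I/Q) = 0.036 × (7400/1001.348) = 0.266.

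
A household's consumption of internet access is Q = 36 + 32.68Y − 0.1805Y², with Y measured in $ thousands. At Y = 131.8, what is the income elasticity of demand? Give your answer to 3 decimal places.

-1.626

At Y = 131.8: Q = 1207.7152.
dQ/dY = 32.68 − 0.361Y = -14.89980.
η = (dQ/dY)·(Y/Q) = -14.89980 × (131.8/1207.7152) = -1.626.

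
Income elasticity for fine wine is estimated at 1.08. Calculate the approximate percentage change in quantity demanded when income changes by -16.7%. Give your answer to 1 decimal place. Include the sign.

%ΔQ ≈ η × %ΔI = 1.08 × (-16.7%) = -18.0%.

-18.0%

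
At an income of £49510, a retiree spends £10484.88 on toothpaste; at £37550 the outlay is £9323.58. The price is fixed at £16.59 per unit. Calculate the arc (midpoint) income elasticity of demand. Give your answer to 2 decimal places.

0.43

With a constant price, Q₁ = 10484.88/16.59 = 632.000 and Q₂ = 9323.58/16.59 = 562.000 (equivalently, work directly with expenditure since P cancels).
Midpoint %ΔQ = (9323.58 − 10484.88)/9904.23 = -0.11725; midpoint %ΔI = (37550 − 49510)/43530 = -0.27475.
η = -0.11725 / -0.27475 = 0.43.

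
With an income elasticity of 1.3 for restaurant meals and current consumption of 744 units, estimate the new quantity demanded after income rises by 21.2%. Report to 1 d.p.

%ΔQ ≈ η × %ΔI = 1.3 × 21.2% = 27.56%.
New Q ≈ 744 × (1 + 0.2756) = 949.0.

949.0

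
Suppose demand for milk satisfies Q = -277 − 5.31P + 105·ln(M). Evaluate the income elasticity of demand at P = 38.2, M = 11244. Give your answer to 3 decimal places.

0.210

At P = 38.2, M = 11244: Q = 499.555.
Holding P constant, ∂Q/∂M = 105/M = 0.00933831.
η_M = (∂Q/∂M)·(M/Q) = 0.00933831 × (11244/499.555) = 0.210.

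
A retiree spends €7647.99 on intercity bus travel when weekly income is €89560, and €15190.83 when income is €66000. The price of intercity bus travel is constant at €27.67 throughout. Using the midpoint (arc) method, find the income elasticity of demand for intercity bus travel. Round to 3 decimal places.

With a constant price, Q₁ = 7647.99/27.67 = 276.400 and Q₂ = 15190.83/27.67 = 549.000 (equivalently, work directly with expenditure since P cancels).
Midpoint %ΔQ = (15190.83 − 7647.99)/11419.41 = 0.66053; midpoint %ΔI = (66000 − 89560)/77780 = -0.30291.
η = 0.66053 / -0.30291 = -2.181.

-2.181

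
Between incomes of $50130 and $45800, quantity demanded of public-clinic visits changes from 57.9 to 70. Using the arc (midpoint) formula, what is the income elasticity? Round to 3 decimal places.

-2.096

ΔQ = 70 − 57.9 = 12.1; midpoint Q̄ = (57.9 + 70)/2 = 63.95.
ΔI = 45800 − 50130 = -4330; midpoint Ī = (50130 + 45800)/2 = 47965.
η = (ΔQ/Q̄) ÷ (ΔI/Ī) = (12.1/63.95) ÷ (-4330/47965) = -2.096.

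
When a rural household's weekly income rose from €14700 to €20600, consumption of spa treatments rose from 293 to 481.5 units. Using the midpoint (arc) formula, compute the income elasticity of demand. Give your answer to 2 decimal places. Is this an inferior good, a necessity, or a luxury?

1.46 (luxury)

ΔQ = 481.5 − 293 = 188.5; midpoint Q̄ = (293 + 481.5)/2 = 387.25.
ΔI = 20600 − 14700 = 5900; midpoint Ī = (14700 + 20600)/2 = 17650.
η = (ΔQ/Q̄) ÷ (ΔI/Ī) = (188.5/387.25) ÷ (5900/17650) = 1.46.
η > 1 ⇒ luxury.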